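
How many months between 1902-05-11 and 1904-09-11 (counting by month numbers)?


From May 1902 to September 1904
2 years * 12 = 24 months, plus 4 months = 28

28 months


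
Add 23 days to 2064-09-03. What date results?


Start: 2064-09-03, add 23 days
September 2064 has 30 days; 3 + 23 = 26 stays within September

Result: 2064-09-26


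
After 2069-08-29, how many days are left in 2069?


Day of year: 241 of 365
Remaining = 365 - 241

124 days


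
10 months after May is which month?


May is month 5
5 + 10 = 15; wrap: 15 - 12 = 3

March


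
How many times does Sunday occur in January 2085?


January 2085 has 31 days
Anchor: Jan 1, 2085. With p = 2085 - 1 = 2084: (p + p//4 - p//100 + p//400) mod 7 = (2084 + 521 - 20 + 5) mod 7 = 2590 mod 7 = 0 -> Monday (Mon=0 ... Sun=6)
January 1 is the anchor itself -> Monday
First Sunday is January 7
Sundays: 7, 14, 21, 28

4 Sundays


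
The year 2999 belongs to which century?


Century = (year - 1) // 100 + 1
= (2999 - 1) // 100 + 1
= 2998 // 100 + 1
= 29 + 1

30th century


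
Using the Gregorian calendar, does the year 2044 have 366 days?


Gregorian leap year rule: divisible by 4, but not by 100, unless also by 400.
2044 is divisible by 4 but not 100 -> leap year

Yes


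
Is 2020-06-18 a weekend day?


Anchor: Jan 1, 2020. With p = 2020 - 1 = 2019: (p + p//4 - p//100 + p//400) mod 7 = (2019 + 504 - 20 + 5) mod 7 = 2508 mod 7 = 2 -> Wednesday (Mon=0 ... Sun=6)
Day of year: 170; offset = 169
Weekday index = (2 + 169) mod 7 = 3 -> Thursday
Weekend days: Saturday, Sunday

No


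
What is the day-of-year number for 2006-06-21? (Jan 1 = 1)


Date: June 21, 2006
Days in months 1 through 5: 151
Plus 21 days in June

Day of year: 172


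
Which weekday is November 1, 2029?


Target: November 1, 2029
Anchor: Jan 1, 2029. With p = 2029 - 1 = 2028: (p + p//4 - p//100 + p//400) mod 7 = (2028 + 507 - 20 + 5) mod 7 = 2520 mod 7 = 0 -> Monday (Mon=0 ... Sun=6)
Days before November (Jan-Oct): 304 days
Weekday index = (0 + 304) mod 7 = 3

Thursday


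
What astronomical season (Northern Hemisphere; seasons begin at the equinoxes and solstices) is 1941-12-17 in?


Date: December 17
Astronomical Autumn (approx.; exact equinox/solstice day varies by year): September 22 to December 20
December 17 falls within the Autumn window

Autumn


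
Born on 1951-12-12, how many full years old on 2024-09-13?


Birth: 1951-12-12
Reference: 2024-09-13
Year difference: 2024 - 1951 = 73
Birthday not yet reached in 2024, subtract 1

72 years old


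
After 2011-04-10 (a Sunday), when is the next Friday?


Current: Sunday
Target: Friday
Days ahead: 5

Next Friday: 2011-04-15


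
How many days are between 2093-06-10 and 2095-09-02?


From 2093-06-10 to 2095-09-02
2093-06-10: days before June = 31 + 28 + 31 + 30 + 31 = 151 (2093 is not a leap year); day of year = 151 + 10 = 161
2095-09-02: days before September = 31 + 28 + 31 + 30 + 31 + 30 + 31 + 31 = 243 (2095 is not a leap year); day of year = 243 + 2 = 245
Rest of 2093: 365 - 161 = 204
Full years 2094 (365): 365
Total = 204 + 365 + 245 = 814

814 days


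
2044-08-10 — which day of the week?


Date: August 10, 2044
Anchor: Jan 1, 2044. With p = 2044 - 1 = 2043: (p + p//4 - p//100 + p//400) mod 7 = (2043 + 510 - 20 + 5) mod 7 = 2538 mod 7 = 4 -> Friday (Mon=0 ... Sun=6)
Days before August (Jan-Jul): 213; offset = 213 + 10 - 1 = 222
Weekday index = (4 + 222) mod 7 = 2

Day of the week: Wednesday


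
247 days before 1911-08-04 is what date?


Start: 1911-08-04, subtract 247 days
Back 4 days from August 4 reaches July 31, 1911 -> 243 left
July 1911 has 31 days -> back to June 30, 1911 -> 212 left
June 1911 has 30 days -> back to May 31, 1911 -> 182 left
May 1911 has 31 days -> back to April 30, 1911 -> 151 left
April 1911 has 30 days -> back to March 31, 1911 -> 121 left
March 1911 has 31 days -> back to February 28, 1911 -> 90 left
February 1911 has 28 days -> back to January 31, 1911 -> 62 left
January 1911 has 31 days -> back to December 31, 1910 -> 31 left
December 1910 has 31 days -> back to November 30, 1910 -> 0 left
November 1910: 30 - 0 = 30 -> lands on November 30

Result: 1910-11-30


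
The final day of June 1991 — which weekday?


June 1991 has 30 days
Anchor: Jan 1, 1991. With p = 1991 - 1 = 1990: (p + p//4 - p//100 + p//400) mod 7 = (1990 + 497 - 19 + 4) mod 7 = 2472 mod 7 = 1 -> Tuesday (Mon=0 ... Sun=6)
Days before June (Jan-May): 151; June 1 index = (1 + 151) mod 7 = 5 -> Saturday
Last day offset: 30 - 1 = 29 days
Weekday index = (5 + 29) mod 7 = 6

Sunday, June 30


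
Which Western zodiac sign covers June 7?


Date: June 7
Conventional tropical zodiac dates: Gemini from May 21 onward; Cancer starts June 21
June 7 falls within the Gemini range

Gemini


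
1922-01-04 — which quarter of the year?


Month: January (month 1)
Q1: Jan-Mar, Q2: Apr-Jun, Q3: Jul-Sep, Q4: Oct-Dec

Q1


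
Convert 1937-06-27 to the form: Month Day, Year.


ISO 1937-06-27 parses as year=1937, month=06, day=27
Month 6 -> June

June 27, 1937


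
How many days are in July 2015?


July 2015

31 days


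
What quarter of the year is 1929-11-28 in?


Month: November (month 11)
Q1: Jan-Mar, Q2: Apr-Jun, Q3: Jul-Sep, Q4: Oct-Dec

Q4


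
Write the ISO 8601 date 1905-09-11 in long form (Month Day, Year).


ISO 1905-09-11 parses as year=1905, month=09, day=11
Month 9 -> September

September 11, 1905


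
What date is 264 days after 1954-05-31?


Start: 1954-05-31, add 264 days
May 31 is the last day of May 1954 -> 264 left
June 1954 has 30 days -> 234 left
July 1954 has 31 days -> 203 left
August 1954 has 31 days -> 172 left
September 1954 has 30 days -> 142 left
October 1954 has 31 days -> 111 left
November 1954 has 30 days -> 81 left
December 1954 has 31 days -> 50 left
January 1955 has 31 days -> 19 left
February 1955: 19 <= 28 -> lands on February 19

Result: 1955-02-19


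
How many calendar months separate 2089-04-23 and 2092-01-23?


From April 2089 to January 2092
3 years * 12 = 36 months, minus 3 months = 33

33 months


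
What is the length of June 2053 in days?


June 2053

30 days


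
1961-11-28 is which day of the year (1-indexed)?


Date: November 28, 1961
Days in months 1 through 10: 304
Plus 28 days in November

Day of year: 332


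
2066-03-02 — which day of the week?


Date: March 2, 2066
Anchor: Jan 1, 2066. With p = 2066 - 1 = 2065: (p + p//4 - p//100 + p//400) mod 7 = (2065 + 516 - 20 + 5) mod 7 = 2566 mod 7 = 4 -> Friday (Mon=0 ... Sun=6)
Days before March (Jan-Feb): 59; offset = 59 + 2 - 1 = 60
Weekday index = (4 + 60) mod 7 = 1

Day of the week: Tuesday


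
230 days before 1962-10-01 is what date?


Start: 1962-10-01, subtract 230 days
Back 1 day from October 1 reaches September 30, 1962 -> 229 left
September 1962 has 30 days -> back to August 31, 1962 -> 199 left
August 1962 has 31 days -> back to July 31, 1962 -> 168 left
July 1962 has 31 days -> back to June 30, 1962 -> 137 left
June 1962 has 30 days -> back to May 31, 1962 -> 107 left
May 1962 has 31 days -> back to April 30, 1962 -> 76 left
April 1962 has 30 days -> back to March 31, 1962 -> 46 left
March 1962 has 31 days -> back to February 28, 1962 -> 15 left
February 1962: 28 - 15 = 13 -> lands on February 13

Result: 1962-02-13


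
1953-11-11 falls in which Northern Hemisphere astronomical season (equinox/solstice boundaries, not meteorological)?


Date: November 11
Astronomical Autumn (approx.; exact equinox/solstice day varies by year): September 22 to December 20
November 11 falls within the Autumn window

Autumn


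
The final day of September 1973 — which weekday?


September 1973 has 30 days
Anchor: Jan 1, 1973. With p = 1973 - 1 = 1972: (p + p//4 - p//100 + p//400) mod 7 = (1972 + 493 - 19 + 4) mod 7 = 2450 mod 7 = 0 -> Monday (Mon=0 ... Sun=6)
Days before September (Jan-Aug): 243; September 1 index = (0 + 243) mod 7 = 5 -> Saturday
Last day offset: 30 - 1 = 29 days
Weekday index = (5 + 29) mod 7 = 6

Sunday, September 30


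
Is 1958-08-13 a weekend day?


Anchor: Jan 1, 1958. With p = 1958 - 1 = 1957: (p + p//4 - p//100 + p//400) mod 7 = (1957 + 489 - 19 + 4) mod 7 = 2431 mod 7 = 2 -> Wednesday (Mon=0 ... Sun=6)
Day of year: 225; offset = 224
Weekday index = (2 + 224) mod 7 = 2 -> Wednesday
Weekend days: Saturday, Sunday

No


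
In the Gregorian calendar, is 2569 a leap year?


Gregorian leap year rule: divisible by 4, but not by 100, unless also by 400.
2569 is not divisible by 4 -> not a leap year

No


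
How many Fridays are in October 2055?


October 2055 has 31 days
Anchor: Jan 1, 2055. With p = 2055 - 1 = 2054: (p + p//4 - p//100 + p//400) mod 7 = (2054 + 513 - 20 + 5) mod 7 = 2552 mod 7 = 4 -> Friday (Mon=0 ... Sun=6)
Days before October (Jan-Sep): 273; October 1 index = (4 + 273) mod 7 = 4 -> Friday
First Friday is October 1
Fridays: 1, 8, 15, 22, 29

5 Fridays


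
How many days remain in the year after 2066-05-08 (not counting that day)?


Day of year: 128 of 365
Remaining = 365 - 128

237 days


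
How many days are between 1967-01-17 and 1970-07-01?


From 1967-01-17 to 1970-07-01
1967-01-17: day of year = 17
1970-07-01: days before July = 31 + 28 + 31 + 30 + 31 + 30 = 181 (1970 is not a leap year); day of year = 181 + 1 = 182
Rest of 1967: 365 - 17 = 348
Full years 1968 (366), 1969 (365): 731
Total = 348 + 731 + 182 = 1261

1261 days


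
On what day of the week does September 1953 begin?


Target: September 1, 1953
Anchor: Jan 1, 1953. With p = 1953 - 1 = 1952: (p + p//4 - p//100 + p//400) mod 7 = (1952 + 488 - 19 + 4) mod 7 = 2425 mod 7 = 3 -> Thursday (Mon=0 ... Sun=6)
Days before September (Jan-Aug): 243 days
Weekday index = (3 + 243) mod 7 = 1

Tuesday


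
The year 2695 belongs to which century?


Century = (year - 1) // 100 + 1
= (2695 - 1) // 100 + 1
= 2694 // 100 + 1
= 26 + 1

27th century


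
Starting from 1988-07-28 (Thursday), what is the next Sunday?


Current: Thursday
Target: Sunday
Days ahead: 3

Next Sunday: 1988-07-31


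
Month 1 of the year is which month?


Month 1 of 12

January


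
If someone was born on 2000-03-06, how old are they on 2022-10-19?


Birth: 2000-03-06
Reference: 2022-10-19
Year difference: 2022 - 2000 = 22

22 years old


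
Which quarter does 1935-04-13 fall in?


Month: April (month 4)
Q1: Jan-Mar, Q2: Apr-Jun, Q3: Jul-Sep, Q4: Oct-Dec

Q2


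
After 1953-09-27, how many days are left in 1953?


Day of year: 270 of 365
Remaining = 365 - 270

95 days


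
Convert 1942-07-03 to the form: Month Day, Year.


ISO 1942-07-03 parses as year=1942, month=07, day=03
Month 7 -> July

July 3, 1942


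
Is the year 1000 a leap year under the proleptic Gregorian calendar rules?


Gregorian leap year rule: divisible by 4, but not by 100, unless also by 400.
1000 is divisible by 100 but not 400 -> not a leap year

No


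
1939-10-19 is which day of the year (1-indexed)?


Date: October 19, 1939
Days in months 1 through 9: 273
Plus 19 days in October

Day of year: 292


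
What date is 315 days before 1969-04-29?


Start: 1969-04-29, subtract 315 days
Back 29 days from April 29 reaches March 31, 1969 -> 286 left
March 1969 has 31 days -> back to February 28, 1969 -> 255 left
February 1969 has 28 days -> back to January 31, 1969 -> 227 left
January 1969 has 31 days -> back to December 31, 1968 -> 196 left
December 1968 has 31 days -> back to November 30, 1968 -> 165 left
November 1968 has 30 days -> back to October 31, 1968 -> 135 left
October 1968 has 31 days -> back to September 30, 1968 -> 104 left
September 1968 has 30 days -> back to August 31, 1968 -> 74 left
August 1968 has 31 days -> back to July 31, 1968 -> 43 left
July 1968 has 31 days -> back to June 30, 1968 -> 12 left
June 1968: 30 - 12 = 18 -> lands on June 18

Result: 1968-06-18


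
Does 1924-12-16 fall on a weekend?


Anchor: Jan 1, 1924. With p = 1924 - 1 = 1923: (p + p//4 - p//100 + p//400) mod 7 = (1923 + 480 - 19 + 4) mod 7 = 2388 mod 7 = 1 -> Tuesday (Mon=0 ... Sun=6)
Day of year: 351; offset = 350
Weekday index = (1 + 350) mod 7 = 1 -> Tuesday
Weekend days: Saturday, Sunday

No


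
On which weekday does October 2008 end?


October 2008 has 31 days
Anchor: Jan 1, 2008. With p = 2008 - 1 = 2007: (p + p//4 - p//100 + p//400) mod 7 = (2007 + 501 - 20 + 5) mod 7 = 2493 mod 7 = 1 -> Tuesday (Mon=0 ... Sun=6)
Days before October (Jan-Sep): 274; October 1 index = (1 + 274) mod 7 = 2 -> Wednesday
Last day offset: 31 - 1 = 30 days
Weekday index = (2 + 30) mod 7 = 4

Friday, October 31


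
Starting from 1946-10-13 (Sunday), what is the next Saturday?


Current: Sunday
Target: Saturday
Days ahead: 6

Next Saturday: 1946-10-19


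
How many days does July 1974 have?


July 1974

31 days


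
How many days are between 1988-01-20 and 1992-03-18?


From 1988-01-20 to 1992-03-18
1988-01-20: day of year = 20
1992-03-18: days before March = 31 + 29 = 60 (1992 is a leap year); day of year = 60 + 18 = 78
Rest of 1988: 366 - 20 = 346
Full years 1989 (365), 1990 (365), 1991 (365): 1095
Total = 346 + 1095 + 78 = 1519

1519 days


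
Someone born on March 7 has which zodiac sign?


Date: March 7
Conventional tropical zodiac dates: Pisces from February 19 onward; Aries starts March 21
March 7 falls within the Pisces range

Pisces


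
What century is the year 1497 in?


Century = (year - 1) // 100 + 1
= (1497 - 1) // 100 + 1
= 1496 // 100 + 1
= 14 + 1

15th century


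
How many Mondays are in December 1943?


December 1943 has 31 days
Anchor: Jan 1, 1943. With p = 1943 - 1 = 1942: (p + p//4 - p//100 + p//400) mod 7 = (1942 + 485 - 19 + 4) mod 7 = 2412 mod 7 = 4 -> Friday (Mon=0 ... Sun=6)
Days before December (Jan-Nov): 334; December 1 index = (4 + 334) mod 7 = 2 -> Wednesday
First Monday is December 6
Mondays: 6, 13, 20, 27

4 Mondays


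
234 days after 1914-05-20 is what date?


Start: 1914-05-20, add 234 days
May 1914 has 31 days: 31 - 20 = 11 days to May 31 -> 223 left
June 1914 has 30 days -> 193 left
July 1914 has 31 days -> 162 left
August 1914 has 31 days -> 131 left
September 1914 has 30 days -> 101 left
October 1914 has 31 days -> 70 left
November 1914 has 30 days -> 40 left
December 1914 has 31 days -> 9 left
January 1915: 9 <= 31 -> lands on January 9

Result: 1915-01-09


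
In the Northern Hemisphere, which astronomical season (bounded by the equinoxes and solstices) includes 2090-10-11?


Date: October 11
Astronomical Autumn (approx.; exact equinox/solstice day varies by year): September 22 to December 20
October 11 falls within the Autumn window

Autumn


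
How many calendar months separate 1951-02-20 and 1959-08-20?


From February 1951 to August 1959
8 years * 12 = 96 months, plus 6 months = 102

102 months


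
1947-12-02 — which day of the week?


Date: December 2, 1947
Anchor: Jan 1, 1947. With p = 1947 - 1 = 1946: (p + p//4 - p//100 + p//400) mod 7 = (1946 + 486 - 19 + 4) mod 7 = 2417 mod 7 = 2 -> Wednesday (Mon=0 ... Sun=6)
Days before December (Jan-Nov): 334; offset = 334 + 2 - 1 = 335
Weekday index = (2 + 335) mod 7 = 1

Day of the week: Tuesday


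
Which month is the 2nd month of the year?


Month 2 of 12

February


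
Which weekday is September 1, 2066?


Target: September 1, 2066
Anchor: Jan 1, 2066. With p = 2066 - 1 = 2065: (p + p//4 - p//100 + p//400) mod 7 = (2065 + 516 - 20 + 5) mod 7 = 2566 mod 7 = 4 -> Friday (Mon=0 ... Sun=6)
Days before September (Jan-Aug): 243 days
Weekday index = (4 + 243) mod 7 = 2

Wednesday


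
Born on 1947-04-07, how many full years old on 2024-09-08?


Birth: 1947-04-07
Reference: 2024-09-08
Year difference: 2024 - 1947 = 77

77 years old


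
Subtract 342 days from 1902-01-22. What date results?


Start: 1902-01-22, subtract 342 days
Back 22 days from January 22 reaches December 31, 1901 -> 320 left
December 1901 has 31 days -> back to November 30, 1901 -> 289 left
November 1901 has 30 days -> back to October 31, 1901 -> 259 left
October 1901 has 31 days -> back to September 30, 1901 -> 228 left
September 1901 has 30 days -> back to August 31, 1901 -> 198 left
August 1901 has 31 days -> back to July 31, 1901 -> 167 left
July 1901 has 31 days -> back to June 30, 1901 -> 136 left
June 1901 has 30 days -> back to May 31, 1901 -> 106 left
May 1901 has 31 days -> back to April 30, 1901 -> 75 left
April 1901 has 30 days -> back to March 31, 1901 -> 45 left
March 1901 has 31 days -> back to February 28, 1901 -> 14 left
February 1901: 28 - 14 = 14 -> lands on February 14

Result: 1901-02-14


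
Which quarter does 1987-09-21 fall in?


Month: September (month 9)
Q1: Jan-Mar, Q2: Apr-Jun, Q3: Jul-Sep, Q4: Oct-Dec

Q3


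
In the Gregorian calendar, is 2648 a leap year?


Gregorian leap year rule: divisible by 4, but not by 100, unless also by 400.
2648 is divisible by 4 but not 100 -> leap year

Yes


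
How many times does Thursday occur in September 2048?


September 2048 has 30 days
Anchor: Jan 1, 2048. With p = 2048 - 1 = 2047: (p + p//4 - p//100 + p//400) mod 7 = (2047 + 511 - 20 + 5) mod 7 = 2543 mod 7 = 2 -> Wednesday (Mon=0 ... Sun=6)
Days before September (Jan-Aug): 244; September 1 index = (2 + 244) mod 7 = 1 -> Tuesday
First Thursday is September 3
Thursdays: 3, 10, 17, 24

4 Thursdays


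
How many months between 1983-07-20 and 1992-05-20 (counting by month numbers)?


From July 1983 to May 1992
9 years * 12 = 108 months, minus 2 months = 106

106 months


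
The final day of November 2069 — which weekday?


November 2069 has 30 days
Anchor: Jan 1, 2069. With p = 2069 - 1 = 2068: (p + p//4 - p//100 + p//400) mod 7 = (2068 + 517 - 20 + 5) mod 7 = 2570 mod 7 = 1 -> Tuesday (Mon=0 ... Sun=6)
Days before November (Jan-Oct): 304; November 1 index = (1 + 304) mod 7 = 4 -> Friday
Last day offset: 30 - 1 = 29 days
Weekday index = (4 + 29) mod 7 = 5

Saturday, November 30


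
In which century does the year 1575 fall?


Century = (year - 1) // 100 + 1
= (1575 - 1) // 100 + 1
= 1574 // 100 + 1
= 15 + 1

16th century


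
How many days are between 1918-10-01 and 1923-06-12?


From 1918-10-01 to 1923-06-12
1918-10-01: days before October = 31 + 28 + 31 + 30 + 31 + 30 + 31 + 31 + 30 = 273 (1918 is not a leap year); day of year = 273 + 1 = 274
1923-06-12: days before June = 31 + 28 + 31 + 30 + 31 = 151 (1923 is not a leap year); day of year = 151 + 12 = 163
Rest of 1918: 365 - 274 = 91
Full years 1919 (365), 1920 (366), 1921 (365), 1922 (365): 1461
Total = 91 + 1461 + 163 = 1715

1715 days


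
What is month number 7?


Month 7 of 12

July


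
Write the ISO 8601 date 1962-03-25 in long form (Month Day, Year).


ISO 1962-03-25 parses as year=1962, month=03, day=25
Month 3 -> March

March 25, 1962


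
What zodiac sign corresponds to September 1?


Date: September 1
Conventional tropical zodiac dates: Virgo from August 23 onward; Libra starts September 23
September 1 falls within the Virgo range

Virgo


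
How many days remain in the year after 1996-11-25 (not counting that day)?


Day of year: 330 of 366
Remaining = 366 - 330

36 days


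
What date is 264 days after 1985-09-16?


Start: 1985-09-16, add 264 days
September 1985 has 30 days: 30 - 16 = 14 days to September 30 -> 250 left
October 1985 has 31 days -> 219 left
November 1985 has 30 days -> 189 left
December 1985 has 31 days -> 158 left
January 1986 has 31 days -> 127 left
February 1986 has 28 days -> 99 left
March 1986 has 31 days -> 68 left
April 1986 has 30 days -> 38 left
May 1986 has 31 days -> 7 left
June 1986: 7 <= 30 -> lands on June 7

Result: 1986-06-07


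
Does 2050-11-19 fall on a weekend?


Anchor: Jan 1, 2050. With p = 2050 - 1 = 2049: (p + p//4 - p//100 + p//400) mod 7 = (2049 + 512 - 20 + 5) mod 7 = 2546 mod 7 = 5 -> Saturday (Mon=0 ... Sun=6)
Day of year: 323; offset = 322
Weekday index = (5 + 322) mod 7 = 5 -> Saturday
Weekend days: Saturday, Sunday

Yes


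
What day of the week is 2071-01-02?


Date: January 2, 2071
Anchor: Jan 1, 2071. With p = 2071 - 1 = 2070: (p + p//4 - p//100 + p//400) mod 7 = (2070 + 517 - 20 + 5) mod 7 = 2572 mod 7 = 3 -> Thursday (Mon=0 ... Sun=6)
Days into year = 2 - 1 = 1
Weekday index = (3 + 1) mod 7 = 4

Day of the week: Friday


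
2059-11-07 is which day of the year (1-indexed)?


Date: November 7, 2059
Days in months 1 through 10: 304
Plus 7 days in November

Day of year: 311


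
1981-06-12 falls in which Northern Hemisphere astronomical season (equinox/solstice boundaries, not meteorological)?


Date: June 12
Astronomical Spring (approx.; exact equinox/solstice day varies by year): March 20 to June 20
June 12 falls within the Spring window

Spring


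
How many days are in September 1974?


September 1974

30 days


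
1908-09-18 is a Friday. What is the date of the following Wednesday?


Current: Friday
Target: Wednesday
Days ahead: 5

Next Wednesday: 1908-09-23


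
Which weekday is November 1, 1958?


Target: November 1, 1958
Anchor: Jan 1, 1958. With p = 1958 - 1 = 1957: (p + p//4 - p//100 + p//400) mod 7 = (1957 + 489 - 19 + 4) mod 7 = 2431 mod 7 = 2 -> Wednesday (Mon=0 ... Sun=6)
Days before November (Jan-Oct): 304 days
Weekday index = (2 + 304) mod 7 = 5

Saturday


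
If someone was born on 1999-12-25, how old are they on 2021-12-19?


Birth: 1999-12-25
Reference: 2021-12-19
Year difference: 2021 - 1999 = 22
Birthday not yet reached in 2021, subtract 1

21 years old


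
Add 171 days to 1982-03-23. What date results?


Start: 1982-03-23, add 171 days
March 1982 has 31 days: 31 - 23 = 8 days to March 31 -> 163 left
April 1982 has 30 days -> 133 left
May 1982 has 31 days -> 102 left
June 1982 has 30 days -> 72 left
July 1982 has 31 days -> 41 left
August 1982 has 31 days -> 10 left
September 1982: 10 <= 30 -> lands on September 10

Result: 1982-09-10


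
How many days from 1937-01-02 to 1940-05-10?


From 1937-01-02 to 1940-05-10
1937-01-02: day of year = 2
1940-05-10: days before May = 31 + 29 + 31 + 30 = 121 (1940 is a leap year); day of year = 121 + 10 = 131
Rest of 1937: 365 - 2 = 363
Full years 1938 (365), 1939 (365): 730
Total = 363 + 730 + 131 = 1224

1224 days


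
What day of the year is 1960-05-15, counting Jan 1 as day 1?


Date: May 15, 1960
Days in months 1 through 4: 121
Plus 15 days in May

Day of year: 136


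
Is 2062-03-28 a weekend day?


Anchor: Jan 1, 2062. With p = 2062 - 1 = 2061: (p + p//4 - p//100 + p//400) mod 7 = (2061 + 515 - 20 + 5) mod 7 = 2561 mod 7 = 6 -> Sunday (Mon=0 ... Sun=6)
Day of year: 87; offset = 86
Weekday index = (6 + 86) mod 7 = 1 -> Tuesday
Weekend days: Saturday, Sunday

No


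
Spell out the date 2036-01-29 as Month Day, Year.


ISO 2036-01-29 parses as year=2036, month=01, day=29
Month 1 -> January

January 29, 2036


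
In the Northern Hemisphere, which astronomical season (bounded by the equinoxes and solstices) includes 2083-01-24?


Date: January 24
Astronomical Winter (approx.; exact equinox/solstice day varies by year): December 21 to March 19
January 24 falls within the Winter window

Winter


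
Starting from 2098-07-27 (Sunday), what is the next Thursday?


Current: Sunday
Target: Thursday
Days ahead: 4

Next Thursday: 2098-07-31


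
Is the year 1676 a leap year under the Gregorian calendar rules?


Gregorian leap year rule: divisible by 4, but not by 100, unless also by 400.
1676 is divisible by 4 but not 100 -> leap year

Yes


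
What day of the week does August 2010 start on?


Target: August 1, 2010
Anchor: Jan 1, 2010. With p = 2010 - 1 = 2009: (p + p//4 - p//100 + p//400) mod 7 = (2009 + 502 - 20 + 5) mod 7 = 2496 mod 7 = 4 -> Friday (Mon=0 ... Sun=6)
Days before August (Jan-Jul): 212 days
Weekday index = (4 + 212) mod 7 = 6

Sunday


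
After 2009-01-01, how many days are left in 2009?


Day of year: 1 of 365
Remaining = 365 - 1

364 days


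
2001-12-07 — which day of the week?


Date: December 7, 2001
Anchor: Jan 1, 2001. With p = 2001 - 1 = 2000: (p + p//4 - p//100 + p//400) mod 7 = (2000 + 500 - 20 + 5) mod 7 = 2485 mod 7 = 0 -> Monday (Mon=0 ... Sun=6)
Days before December (Jan-Nov): 334; offset = 334 + 7 - 1 = 340
Weekday index = (0 + 340) mod 7 = 4

Day of the week: Friday


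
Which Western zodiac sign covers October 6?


Date: October 6
Conventional tropical zodiac dates: Libra from September 23 onward; Scorpio starts October 23
October 6 falls within the Libra range

Libra


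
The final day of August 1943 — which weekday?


August 1943 has 31 days
Anchor: Jan 1, 1943. With p = 1943 - 1 = 1942: (p + p//4 - p//100 + p//400) mod 7 = (1942 + 485 - 19 + 4) mod 7 = 2412 mod 7 = 4 -> Friday (Mon=0 ... Sun=6)
Days before August (Jan-Jul): 212; August 1 index = (4 + 212) mod 7 = 6 -> Sunday
Last day offset: 31 - 1 = 30 days
Weekday index = (6 + 30) mod 7 = 1

Tuesday, August 31


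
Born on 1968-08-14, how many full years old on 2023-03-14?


Birth: 1968-08-14
Reference: 2023-03-14
Year difference: 2023 - 1968 = 55
Birthday not yet reached in 2023, subtract 1

54 years old


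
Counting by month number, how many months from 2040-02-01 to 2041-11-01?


From February 2040 to November 2041
1 year * 12 = 12 months, plus 9 months = 21

21 months


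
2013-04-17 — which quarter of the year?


Month: April (month 4)
Q1: Jan-Mar, Q2: Apr-Jun, Q3: Jul-Sep, Q4: Oct-Dec

Q2


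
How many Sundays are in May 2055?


May 2055 has 31 days
Anchor: Jan 1, 2055. With p = 2055 - 1 = 2054: (p + p//4 - p//100 + p//400) mod 7 = (2054 + 513 - 20 + 5) mod 7 = 2552 mod 7 = 4 -> Friday (Mon=0 ... Sun=6)
Days before May (Jan-Apr): 120; May 1 index = (4 + 120) mod 7 = 5 -> Saturday
First Sunday is May 2
Sundays: 2, 9, 16, 23, 30

5 Sundays


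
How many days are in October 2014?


October 2014

31 days


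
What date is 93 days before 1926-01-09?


Start: 1926-01-09, subtract 93 days
Back 9 days from January 9 reaches December 31, 1925 -> 84 left
December 1925 has 31 days -> back to November 30, 1925 -> 53 left
November 1925 has 30 days -> back to October 31, 1925 -> 23 left
October 1925: 31 - 23 = 8 -> lands on October 8

Result: 1925-10-08


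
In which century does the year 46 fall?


Century = (year - 1) // 100 + 1
= (46 - 1) // 100 + 1
= 45 // 100 + 1
= 0 + 1

1st century


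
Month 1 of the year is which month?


Month 1 of 12

January


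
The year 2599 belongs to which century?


Century = (year - 1) // 100 + 1
= (2599 - 1) // 100 + 1
= 2598 // 100 + 1
= 25 + 1

26th century


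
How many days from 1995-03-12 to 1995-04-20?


From 1995-03-12 to 1995-04-20
1995-03-12: days before March = 31 + 28 = 59 (1995 is not a leap year); day of year = 59 + 12 = 71
1995-04-20: days before April = 31 + 28 + 31 = 90 (1995 is not a leap year); day of year = 90 + 20 = 110
Same year: 110 - 71 = 39

39 days


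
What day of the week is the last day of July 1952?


July 1952 has 31 days
Anchor: Jan 1, 1952. With p = 1952 - 1 = 1951: (p + p//4 - p//100 + p//400) mod 7 = (1951 + 487 - 19 + 4) mod 7 = 2423 mod 7 = 1 -> Tuesday (Mon=0 ... Sun=6)
Days before July (Jan-Jun): 182; July 1 index = (1 + 182) mod 7 = 1 -> Tuesday
Last day offset: 31 - 1 = 30 days
Weekday index = (1 + 30) mod 7 = 3

Thursday, July 31


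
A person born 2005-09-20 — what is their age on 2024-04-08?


Birth: 2005-09-20
Reference: 2024-04-08
Year difference: 2024 - 2005 = 19
Birthday not yet reached in 2024, subtract 1

18 years old


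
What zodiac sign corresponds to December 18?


Date: December 18
Conventional tropical zodiac dates: Sagittarius from November 22 onward; Capricorn starts December 22
December 18 falls within the Sagittarius range

Sagittarius


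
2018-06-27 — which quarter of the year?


Month: June (month 6)
Q1: Jan-Mar, Q2: Apr-Jun, Q3: Jul-Sep, Q4: Oct-Dec

Q2


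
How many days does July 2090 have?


July 2090

31 days


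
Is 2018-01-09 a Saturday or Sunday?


Anchor: Jan 1, 2018. With p = 2018 - 1 = 2017: (p + p//4 - p//100 + p//400) mod 7 = (2017 + 504 - 20 + 5) mod 7 = 2506 mod 7 = 0 -> Monday (Mon=0 ... Sun=6)
Day of year: 9; offset = 8
Weekday index = (0 + 8) mod 7 = 1 -> Tuesday
Weekend days: Saturday, Sunday

No


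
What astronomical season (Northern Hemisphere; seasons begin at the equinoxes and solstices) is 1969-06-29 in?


Date: June 29
Astronomical Summer (approx.; exact equinox/solstice day varies by year): June 21 to September 21
June 29 falls within the Summer window

Summer


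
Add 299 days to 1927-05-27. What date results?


Start: 1927-05-27, add 299 days
May 1927 has 31 days: 31 - 27 = 4 days to May 31 -> 295 left
June 1927 has 30 days -> 265 left
July 1927 has 31 days -> 234 left
August 1927 has 31 days -> 203 left
September 1927 has 30 days -> 173 left
October 1927 has 31 days -> 142 left
November 1927 has 30 days -> 112 left
December 1927 has 31 days -> 81 left
January 1928 has 31 days -> 50 left
February 1928 has 29 days -> 21 left
March 1928: 21 <= 31 -> lands on March 21

Result: 1928-03-21


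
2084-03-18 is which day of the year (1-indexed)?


Date: March 18, 2084
Days in months 1 through 2: 60
Plus 18 days in March

Day of year: 78


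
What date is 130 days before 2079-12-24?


Start: 2079-12-24, subtract 130 days
Back 24 days from December 24 reaches November 30, 2079 -> 106 left
November 2079 has 30 days -> back to October 31, 2079 -> 76 left
October 2079 has 31 days -> back to September 30, 2079 -> 45 left
September 2079 has 30 days -> back to August 31, 2079 -> 15 left
August 2079: 31 - 15 = 16 -> lands on August 16

Result: 2079-08-16


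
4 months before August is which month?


August is month 8
8 - 4 = 4

April


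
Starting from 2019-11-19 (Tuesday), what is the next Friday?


Current: Tuesday
Target: Friday
Days ahead: 3

Next Friday: 2019-11-22


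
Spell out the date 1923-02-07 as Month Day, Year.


ISO 1923-02-07 parses as year=1923, month=02, day=07
Month 2 -> February

February 7, 1923


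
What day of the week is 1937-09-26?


Date: September 26, 1937
Anchor: Jan 1, 1937. With p = 1937 - 1 = 1936: (p + p//4 - p//100 + p//400) mod 7 = (1936 + 484 - 19 + 4) mod 7 = 2405 mod 7 = 4 -> Friday (Mon=0 ... Sun=6)
Days before September (Jan-Aug): 243; offset = 243 + 26 - 1 = 268
Weekday index = (4 + 268) mod 7 = 6

Day of the week: Sunday


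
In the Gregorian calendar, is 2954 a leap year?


Gregorian leap year rule: divisible by 4, but not by 100, unless also by 400.
2954 is not divisible by 4 -> not a leap year

No


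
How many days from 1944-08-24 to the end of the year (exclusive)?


Day of year: 237 of 366
Remaining = 366 - 237

129 days


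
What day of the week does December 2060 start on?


Target: December 1, 2060
Anchor: Jan 1, 2060. With p = 2060 - 1 = 2059: (p + p//4 - p//100 + p//400) mod 7 = (2059 + 514 - 20 + 5) mod 7 = 2558 mod 7 = 3 -> Thursday (Mon=0 ... Sun=6)
Days before December (Jan-Nov): 335 days
Weekday index = (3 + 335) mod 7 = 2

Wednesday


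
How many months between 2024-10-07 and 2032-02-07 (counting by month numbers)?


From October 2024 to February 2032
8 years * 12 = 96 months, minus 8 months = 88

88 months


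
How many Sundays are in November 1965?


November 1965 has 30 days
Anchor: Jan 1, 1965. With p = 1965 - 1 = 1964: (p + p//4 - p//100 + p//400) mod 7 = (1964 + 491 - 19 + 4) mod 7 = 2440 mod 7 = 4 -> Friday (Mon=0 ... Sun=6)
Days before November (Jan-Oct): 304; November 1 index = (4 + 304) mod 7 = 0 -> Monday
First Sunday is November 7
Sundays: 7, 14, 21, 28

4 Sundays


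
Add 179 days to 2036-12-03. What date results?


Start: 2036-12-03, add 179 days
December 2036 has 31 days: 31 - 3 = 28 days to December 31 -> 151 left
January 2037 has 31 days -> 120 left
February 2037 has 28 days -> 92 left
March 2037 has 31 days -> 61 left
April 2037 has 30 days -> 31 left
May 2037: 31 <= 31 -> lands on May 31

Result: 2037-05-31


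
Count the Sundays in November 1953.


November 1953 has 30 days
Anchor: Jan 1, 1953. With p = 1953 - 1 = 1952: (p + p//4 - p//100 + p//400) mod 7 = (1952 + 488 - 19 + 4) mod 7 = 2425 mod 7 = 3 -> Thursday (Mon=0 ... Sun=6)
Days before November (Jan-Oct): 304; November 1 index = (3 + 304) mod 7 = 6 -> Sunday
First Sunday is November 1
Sundays: 1, 8, 15, 22, 29

5 Sundays


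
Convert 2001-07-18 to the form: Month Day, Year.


ISO 2001-07-18 parses as year=2001, month=07, day=18
Month 7 -> July

July 18, 2001


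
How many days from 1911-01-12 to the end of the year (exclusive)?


Day of year: 12 of 365
Remaining = 365 - 12

353 days


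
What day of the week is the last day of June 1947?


June 1947 has 30 days
Anchor: Jan 1, 1947. With p = 1947 - 1 = 1946: (p + p//4 - p//100 + p//400) mod 7 = (1946 + 486 - 19 + 4) mod 7 = 2417 mod 7 = 2 -> Wednesday (Mon=0 ... Sun=6)
Days before June (Jan-May): 151; June 1 index = (2 + 151) mod 7 = 6 -> Sunday
Last day offset: 30 - 1 = 29 days
Weekday index = (6 + 29) mod 7 = 0

Monday, June 30


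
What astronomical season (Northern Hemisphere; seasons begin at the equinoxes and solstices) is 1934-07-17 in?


Date: July 17
Astronomical Summer (approx.; exact equinox/solstice day varies by year): June 21 to September 21
July 17 falls within the Summer window

Summer


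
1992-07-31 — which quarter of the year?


Month: July (month 7)
Q1: Jan-Mar, Q2: Apr-Jun, Q3: Jul-Sep, Q4: Oct-Dec

Q3


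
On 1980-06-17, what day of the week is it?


Date: June 17, 1980
Anchor: Jan 1, 1980. With p = 1980 - 1 = 1979: (p + p//4 - p//100 + p//400) mod 7 = (1979 + 494 - 19 + 4) mod 7 = 2458 mod 7 = 1 -> Tuesday (Mon=0 ... Sun=6)
Days before June (Jan-May): 152; offset = 152 + 17 - 1 = 168
Weekday index = (1 + 168) mod 7 = 1

Day of the week: Tuesday


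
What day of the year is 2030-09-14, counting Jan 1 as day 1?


Date: September 14, 2030
Days in months 1 through 8: 243
Plus 14 days in September

Day of year: 257


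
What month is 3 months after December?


December is month 12
12 + 3 = 15; wrap: 15 - 12 = 3

March


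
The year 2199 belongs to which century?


Century = (year - 1) // 100 + 1
= (2199 - 1) // 100 + 1
= 2198 // 100 + 1
= 21 + 1

22nd century


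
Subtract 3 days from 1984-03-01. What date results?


Start: 1984-03-01, subtract 3 days
Back 1 day from March 1 reaches February 29, 1984 -> 2 left
February 1984: 29 - 2 = 27 -> lands on February 27

Result: 1984-02-27


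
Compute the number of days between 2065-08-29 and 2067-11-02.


From 2065-08-29 to 2067-11-02
2065-08-29: days before August = 31 + 28 + 31 + 30 + 31 + 30 + 31 = 212 (2065 is not a leap year); day of year = 212 + 29 = 241
2067-11-02: days before November = 31 + 28 + 31 + 30 + 31 + 30 + 31 + 31 + 30 + 31 = 304 (2067 is not a leap year); day of year = 304 + 2 = 306
Rest of 2065: 365 - 241 = 124
Full years 2066 (365): 365
Total = 124 + 365 + 306 = 795

795 days


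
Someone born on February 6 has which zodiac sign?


Date: February 6
Conventional tropical zodiac dates: Aquarius from January 20 onward; Pisces starts February 19
February 6 falls within the Aquarius range

Aquarius


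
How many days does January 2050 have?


January 2050

31 days


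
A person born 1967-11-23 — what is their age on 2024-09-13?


Birth: 1967-11-23
Reference: 2024-09-13
Year difference: 2024 - 1967 = 57
Birthday not yet reached in 2024, subtract 1

56 years old


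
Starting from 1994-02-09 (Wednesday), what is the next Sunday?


Current: Wednesday
Target: Sunday
Days ahead: 4

Next Sunday: 1994-02-13


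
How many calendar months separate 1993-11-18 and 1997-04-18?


From November 1993 to April 1997
4 years * 12 = 48 months, minus 7 months = 41

41 months


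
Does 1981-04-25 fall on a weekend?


Anchor: Jan 1, 1981. With p = 1981 - 1 = 1980: (p + p//4 - p//100 + p//400) mod 7 = (1980 + 495 - 19 + 4) mod 7 = 2460 mod 7 = 3 -> Thursday (Mon=0 ... Sun=6)
Day of year: 115; offset = 114
Weekday index = (3 + 114) mod 7 = 5 -> Saturday
Weekend days: Saturday, Sunday

Yes


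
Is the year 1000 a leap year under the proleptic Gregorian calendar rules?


Gregorian leap year rule: divisible by 4, but not by 100, unless also by 400.
1000 is divisible by 100 but not 400 -> not a leap year

No


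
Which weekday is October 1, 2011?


Target: October 1, 2011
Anchor: Jan 1, 2011. With p = 2011 - 1 = 2010: (p + p//4 - p//100 + p//400) mod 7 = (2010 + 502 - 20 + 5) mod 7 = 2497 mod 7 = 5 -> Saturday (Mon=0 ... Sun=6)
Days before October (Jan-Sep): 273 days
Weekday index = (5 + 273) mod 7 = 5

Saturday


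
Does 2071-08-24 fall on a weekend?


Anchor: Jan 1, 2071. With p = 2071 - 1 = 2070: (p + p//4 - p//100 + p//400) mod 7 = (2070 + 517 - 20 + 5) mod 7 = 2572 mod 7 = 3 -> Thursday (Mon=0 ... Sun=6)
Day of year: 236; offset = 235
Weekday index = (3 + 235) mod 7 = 0 -> Monday
Weekend days: Saturday, Sunday

No


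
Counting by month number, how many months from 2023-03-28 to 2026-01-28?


From March 2023 to January 2026
3 years * 12 = 36 months, minus 2 months = 34

34 months


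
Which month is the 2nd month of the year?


Month 2 of 12

February


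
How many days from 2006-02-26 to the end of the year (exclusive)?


Day of year: 57 of 365
Remaining = 365 - 57

308 days


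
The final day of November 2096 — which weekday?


November 2096 has 30 days
Anchor: Jan 1, 2096. With p = 2096 - 1 = 2095: (p + p//4 - p//100 + p//400) mod 7 = (2095 + 523 - 20 + 5) mod 7 = 2603 mod 7 = 6 -> Sunday (Mon=0 ... Sun=6)
Days before November (Jan-Oct): 305; November 1 index = (6 + 305) mod 7 = 3 -> Thursday
Last day offset: 30 - 1 = 29 days
Weekday index = (3 + 29) mod 7 = 4

Friday, November 30


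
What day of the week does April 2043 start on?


Target: April 1, 2043
Anchor: Jan 1, 2043. With p = 2043 - 1 = 2042: (p + p//4 - p//100 + p//400) mod 7 = (2042 + 510 - 20 + 5) mod 7 = 2537 mod 7 = 3 -> Thursday (Mon=0 ... Sun=6)
Days before April (Jan-Mar): 90 days
Weekday index = (3 + 90) mod 7 = 2

Wednesday


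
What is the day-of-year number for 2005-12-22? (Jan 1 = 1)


Date: December 22, 2005
Days in months 1 through 11: 334
Plus 22 days in December

Day of year: 356


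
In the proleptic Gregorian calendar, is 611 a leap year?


Gregorian leap year rule: divisible by 4, but not by 100, unless also by 400.
611 is not divisible by 4 -> not a leap year

No


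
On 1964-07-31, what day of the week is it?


Date: July 31, 1964
Anchor: Jan 1, 1964. With p = 1964 - 1 = 1963: (p + p//4 - p//100 + p//400) mod 7 = (1963 + 490 - 19 + 4) mod 7 = 2438 mod 7 = 2 -> Wednesday (Mon=0 ... Sun=6)
Days before July (Jan-Jun): 182; offset = 182 + 31 - 1 = 212
Weekday index = (2 + 212) mod 7 = 4

Day of the week: Friday


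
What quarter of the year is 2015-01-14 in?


Month: January (month 1)
Q1: Jan-Mar, Q2: Apr-Jun, Q3: Jul-Sep, Q4: Oct-Dec

Q1


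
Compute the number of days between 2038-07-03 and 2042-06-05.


From 2038-07-03 to 2042-06-05
2038-07-03: days before July = 31 + 28 + 31 + 30 + 31 + 30 = 181 (2038 is not a leap year); day of year = 181 + 3 = 184
2042-06-05: days before June = 31 + 28 + 31 + 30 + 31 = 151 (2042 is not a leap year); day of year = 151 + 5 = 156
Rest of 2038: 365 - 184 = 181
Full years 2039 (365), 2040 (366), 2041 (365): 1096
Total = 181 + 1096 + 156 = 1433

1433 days


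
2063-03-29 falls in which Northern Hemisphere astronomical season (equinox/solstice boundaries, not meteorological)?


Date: March 29
Astronomical Spring (approx.; exact equinox/solstice day varies by year): March 20 to June 20
March 29 falls within the Spring window

Spring


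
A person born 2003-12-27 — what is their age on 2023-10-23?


Birth: 2003-12-27
Reference: 2023-10-23
Year difference: 2023 - 2003 = 20
Birthday not yet reached in 2023, subtract 1

19 years old
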